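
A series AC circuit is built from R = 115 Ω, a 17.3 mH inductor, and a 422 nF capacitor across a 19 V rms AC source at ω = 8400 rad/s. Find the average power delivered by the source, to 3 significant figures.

X_L = ωL = 145 Ω
X_C = 1/(ωC) = 282 Ω
Net reactance X = X_L − X_C = -137 Ω
Z = 115 − j137 Ω
|Z| = √(115² + 137²) = 179 Ω
∠Z = arctan(-137/115) = -49.9°
I = V/|Z| = 106 mA
P = VI cos φ = 19 × 0.106 × cos(-49.9°) = 1.30 W

1.30 W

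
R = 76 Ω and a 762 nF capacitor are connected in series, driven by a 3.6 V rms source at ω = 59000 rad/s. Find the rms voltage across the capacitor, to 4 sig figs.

X_C = 1/(ωC) = 22.24 Ω
Z = 76.00 − j22.24 Ω
|Z| = √(76.00² + 22.24²) = 79.19 Ω
I = V/|Z| = 45.46 mA
V_C = I·|Z_C| = 0.04546 × 22.24 = 1.011 V

1.011 V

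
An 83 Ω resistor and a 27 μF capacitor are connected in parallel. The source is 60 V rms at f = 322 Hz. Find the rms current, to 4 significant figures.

3.356 A

ω = 2πf = 2023 rad/s
X_C = 1/(ωC) = 18.31 Ω
Parallel: admittances add. Y = 1/R + jωC
Y = (0.01205 + j0.05463) S
|Y| = 0.05594 S → |Z| = 1/|Y| = 17.88 Ω, ∠Z = −∠Y = -77.56°
I = V/|Z| = 60/17.88 = 3.356 A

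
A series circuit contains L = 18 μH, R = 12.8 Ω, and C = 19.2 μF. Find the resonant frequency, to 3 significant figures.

8.56 kHz

ω₀ = 1/√(LC) = 1/√(1.8e-05 × 1.92e-05) = 53790 rad/s
f₀ = ω₀/(2π) = 8.56 kHz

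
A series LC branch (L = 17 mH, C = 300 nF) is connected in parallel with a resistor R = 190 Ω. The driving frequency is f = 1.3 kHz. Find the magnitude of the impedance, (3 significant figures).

155 Ω

ω = 2πf = 8168 rad/s
X_L = ωL = 139 Ω
X_C = 1/(ωC) = 408 Ω
Branch 1: Z₁ = R = 190 Ω
Branch 2 (series LC): Z₂ = j(X_L − X_C) = −j269 Ω
Parallel: Z = Z₁Z₂/(Z₁+Z₂), |Z| = 155 Ω, ∠Z = -35.2°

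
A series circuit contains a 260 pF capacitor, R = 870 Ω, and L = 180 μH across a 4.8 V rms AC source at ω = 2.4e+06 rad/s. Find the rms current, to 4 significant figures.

3.291 mA

X_L = ωL = 432.0 Ω
X_C = 1/(ωC) = 1603 Ω
Net reactance X = X_L − X_C = -1171 Ω
Z = 870.0 − j1171 Ω
|Z| = √(870.0² + 1171²) = 1458 Ω
I = V/|Z| = 4.8/1458 = 3.291 mA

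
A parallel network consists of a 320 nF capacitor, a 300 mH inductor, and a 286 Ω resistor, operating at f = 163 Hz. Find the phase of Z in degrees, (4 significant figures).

39.93°

ω = 2πf = 1024 rad/s
X_L = ωL = 307.2 Ω
X_C = 1/(ωC) = 3051 Ω
Parallel: admittances add. Y = 1/R + 1/(jωL) + jωC
Y = (0.003497 − j0.002927) S
|Y| = 0.004560 S → |Z| = 1/|Y| = 219.3 Ω, ∠Z = −∠Y = 39.93°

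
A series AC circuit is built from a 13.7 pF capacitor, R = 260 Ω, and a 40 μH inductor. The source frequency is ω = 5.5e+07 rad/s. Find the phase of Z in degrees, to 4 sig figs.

73.41°

X_L = ωL = 2200 Ω
X_C = 1/(ωC) = 1327 Ω
Net reactance X = X_L − X_C = 872.9 Ω
Z = 260.0 + j872.9 Ω
|Z| = √(260.0² + 872.9²) = 910.8 Ω
∠Z = arctan(872.9/260.0) = 73.41°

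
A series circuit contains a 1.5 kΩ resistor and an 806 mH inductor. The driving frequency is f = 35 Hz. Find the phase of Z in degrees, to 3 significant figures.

ω = 2πf = 219.9 rad/s
X_L = ωL = 177 Ω
Z = 1500 + j177 Ω
|Z| = √(1500² + 177²) = 1510 Ω
∠Z = arctan(177/1500) = 6.74°

6.74°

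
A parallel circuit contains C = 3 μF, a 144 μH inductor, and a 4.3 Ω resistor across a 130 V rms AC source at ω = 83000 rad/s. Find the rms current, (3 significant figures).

37.1 A

X_L = ωL = 12.0 Ω
X_C = 1/(ωC) = 4.02 Ω
Parallel: admittances add. Y = 1/R + 1/(jωL) + jωC
Y = (0.233 + j0.165) S
|Y| = 0.285 S → |Z| = 1/|Y| = 3.50 Ω, ∠Z = −∠Y = -35.4°
I = V/|Z| = 130/3.50 = 37.1 A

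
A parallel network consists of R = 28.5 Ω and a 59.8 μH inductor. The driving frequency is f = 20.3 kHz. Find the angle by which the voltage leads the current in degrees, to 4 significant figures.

75.02°

ω = 2πf = 127500 rad/s
X_L = ωL = 7.627 Ω
Parallel: admittances add. Y = 1/R + 1/(jωL)
Y = (0.03509 − j0.1311) S
|Y| = 0.1357 S → |Z| = 1/|Y| = 7.368 Ω, ∠Z = −∠Y = 75.02°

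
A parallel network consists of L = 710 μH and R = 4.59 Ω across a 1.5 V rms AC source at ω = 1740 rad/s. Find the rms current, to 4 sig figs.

1.257 A

X_L = ωL = 1.235 Ω
Parallel: admittances add. Y = 1/R + 1/(jωL)
Y = (0.2179 − j0.8095) S
|Y| = 0.8383 S → |Z| = 1/|Y| = 1.193 Ω, ∠Z = −∠Y = 74.94°
I = V/|Z| = 1.5/1.193 = 1.257 A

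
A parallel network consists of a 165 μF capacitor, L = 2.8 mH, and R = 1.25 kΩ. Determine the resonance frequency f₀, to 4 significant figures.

234.2 Hz

ω₀ = 1/√(LC) = 1/√(0.0028 × 0.000165) = 1471 rad/s
f₀ = ω₀/(2π) = 234.2 Hz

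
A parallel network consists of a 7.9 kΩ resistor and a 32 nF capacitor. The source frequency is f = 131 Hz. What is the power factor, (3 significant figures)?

ω = 2πf = 823.1 rad/s
X_C = 1/(ωC) = 38000 Ω
Parallel: admittances add. Y = 1/R + jωC
Y = (0.000127 + j2.63e-05) S
|Y| = 0.000129 S → |Z| = 1/|Y| = 7730 Ω, ∠Z = −∠Y = -11.8°
cos φ = cos(-11.8°) = 0.979

0.979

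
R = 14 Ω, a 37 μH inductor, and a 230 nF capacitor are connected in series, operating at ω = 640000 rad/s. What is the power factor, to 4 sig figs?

0.6382

X_L = ωL = 23.68 Ω
X_C = 1/(ωC) = 6.793 Ω
Net reactance X = X_L − X_C = 16.89 Ω
Z = 14.00 + j16.89 Ω
|Z| = √(14.00² + 16.89²) = 21.94 Ω
∠Z = arctan(16.89/14.00) = 50.34°
cos φ = cos(50.34°) = 0.6382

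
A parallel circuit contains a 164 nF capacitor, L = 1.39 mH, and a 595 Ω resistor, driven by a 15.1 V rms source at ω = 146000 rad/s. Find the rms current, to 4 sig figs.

288.3 mA

X_L = ωL = 202.9 Ω
X_C = 1/(ωC) = 41.76 Ω
Parallel: admittances add. Y = 1/R + 1/(jωL) + jωC
Y = (0.001681 + j0.01902) S
|Y| = 0.01909 S → |Z| = 1/|Y| = 52.38 Ω, ∠Z = −∠Y = -84.95°
I = V/|Z| = 15.1/52.38 = 288.3 mA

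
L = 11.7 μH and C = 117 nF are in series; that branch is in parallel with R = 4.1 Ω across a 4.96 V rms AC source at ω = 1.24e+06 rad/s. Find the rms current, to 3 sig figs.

1.37 A

X_L = ωL = 14.5 Ω
X_C = 1/(ωC) = 6.89 Ω
Branch 1: Z₁ = R = 4.10 Ω
Branch 2 (series LC): Z₂ = j(X_L − X_C) = j7.62 Ω
Parallel: Z = Z₁Z₂/(Z₁+Z₂), |Z| = 3.61 Ω, ∠Z = 28.3°
I = V/|Z| = 4.96/3.61 = 1.37 A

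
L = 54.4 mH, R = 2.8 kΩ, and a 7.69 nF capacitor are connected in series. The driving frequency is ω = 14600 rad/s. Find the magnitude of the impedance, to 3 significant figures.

8580 Ω

X_L = ωL = 794 Ω
X_C = 1/(ωC) = 8910 Ω
Net reactance X = X_L − X_C = -8110 Ω
Z = 2800 − j8110 Ω
|Z| = √(2800² + 8110²) = 8580 Ω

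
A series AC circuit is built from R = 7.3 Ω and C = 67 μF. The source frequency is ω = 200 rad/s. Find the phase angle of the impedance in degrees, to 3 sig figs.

-84.4°

X_C = 1/(ωC) = 74.6 Ω
Z = 7.30 − j74.6 Ω
|Z| = √(7.30² + 74.6²) = 75.0 Ω
∠Z = arctan(-74.6/7.30) = -84.4°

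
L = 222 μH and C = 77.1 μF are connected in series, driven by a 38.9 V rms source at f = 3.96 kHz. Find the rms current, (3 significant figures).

ω = 2πf = 24880 rad/s
X_L = ωL = 5.52 Ω
X_C = 1/(ωC) = 0.521 Ω
Net reactance X = X_L − X_C = 5.00 Ω
Z = j5.00 Ω
|Z| = √(0² + 5.00²) = 5.00 Ω
I = V/|Z| = 38.9/5.00 = 7.78 A

7.78 A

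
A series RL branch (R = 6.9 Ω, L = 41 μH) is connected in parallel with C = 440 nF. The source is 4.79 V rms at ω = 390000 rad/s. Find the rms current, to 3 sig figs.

580 mA

X_L = ωL = 16.0 Ω
X_C = 1/(ωC) = 5.83 Ω
Branch 1 (R+jX_L): Z₁ = 6.90 + j16.0 Ω, |Z₁| = 17.4 Ω
Branch 2 (−jX_C): Z₂ = −j5.83 Ω
Parallel: Z = Z₁Z₂/(Z₁+Z₂), |Z| = 8.26 Ω, ∠Z = -79.2°
I = V/|Z| = 4.79/8.26 = 580 mA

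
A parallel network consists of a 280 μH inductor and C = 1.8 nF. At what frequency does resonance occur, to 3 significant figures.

ω₀ = 1/√(LC) = 1/√(0.00028 × 1.8e-09) = 1.409e+06 rad/s
f₀ = ω₀/(2π) = 224 kHz

224 kHz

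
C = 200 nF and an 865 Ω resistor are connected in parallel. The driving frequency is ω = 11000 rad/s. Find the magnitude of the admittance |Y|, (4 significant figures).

2.485 mS

X_C = 1/(ωC) = 454.5 Ω
Parallel: admittances add. Y = 1/R + jωC
Y = (0.001156 + j0.002200) S
|Y| = 0.002485 S → |Z| = 1/|Y| = 402.4 Ω, ∠Z = −∠Y = -62.28°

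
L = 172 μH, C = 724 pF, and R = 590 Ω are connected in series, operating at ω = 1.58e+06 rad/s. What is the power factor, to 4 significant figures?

0.6997

X_L = ωL = 271.8 Ω
X_C = 1/(ωC) = 874.2 Ω
Net reactance X = X_L − X_C = -602.4 Ω
Z = 590.0 − j602.4 Ω
|Z| = √(590.0² + 602.4²) = 843.2 Ω
∠Z = arctan(-602.4/590.0) = -45.60°
cos φ = cos(-45.60°) = 0.6997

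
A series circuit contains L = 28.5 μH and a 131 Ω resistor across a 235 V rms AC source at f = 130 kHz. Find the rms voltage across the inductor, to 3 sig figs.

41.1 V

ω = 2πf = 816800 rad/s
X_L = ωL = 23.3 Ω
Z = 131 + j23.3 Ω
|Z| = √(131² + 23.3²) = 133 Ω
I = V/|Z| = 1.77 A
V_L = I·|Z_L| = 1.77 × 23.3 = 41.1 V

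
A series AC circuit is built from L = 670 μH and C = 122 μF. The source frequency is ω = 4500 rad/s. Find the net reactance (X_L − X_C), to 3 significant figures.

1.19 Ω

X_L = ωL = 3.02 Ω
X_C = 1/(ωC) = 1.82 Ω
X = 3.02 − 1.82 = 1.19 Ω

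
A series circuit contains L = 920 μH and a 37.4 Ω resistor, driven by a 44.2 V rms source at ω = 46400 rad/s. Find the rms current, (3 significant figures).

779 mA

X_L = ωL = 42.7 Ω
Z = 37.4 + j42.7 Ω
|Z| = √(37.4² + 42.7²) = 56.8 Ω
I = V/|Z| = 44.2/56.8 = 779 mA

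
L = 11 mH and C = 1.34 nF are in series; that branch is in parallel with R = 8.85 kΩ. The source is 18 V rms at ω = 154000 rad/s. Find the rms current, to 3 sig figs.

6.06 mA

X_L = ωL = 1690 Ω
X_C = 1/(ωC) = 4850 Ω
Branch 1: Z₁ = R = 8850 Ω
Branch 2 (series LC): Z₂ = j(X_L − X_C) = −j3150 Ω
Parallel: Z = Z₁Z₂/(Z₁+Z₂), |Z| = 2970 Ω, ∠Z = -70.4°
I = V/|Z| = 18/2970 = 6.06 mA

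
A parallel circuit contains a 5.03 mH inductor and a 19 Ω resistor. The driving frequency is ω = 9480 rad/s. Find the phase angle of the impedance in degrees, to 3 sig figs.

21.7°

X_L = ωL = 47.7 Ω
Parallel: admittances add. Y = 1/R + 1/(jωL)
Y = (0.0526 − j0.0210) S
|Y| = 0.0567 S → |Z| = 1/|Y| = 17.7 Ω, ∠Z = −∠Y = 21.7°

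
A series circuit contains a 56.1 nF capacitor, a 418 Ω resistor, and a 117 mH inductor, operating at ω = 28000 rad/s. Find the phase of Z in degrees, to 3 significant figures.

81.0°

X_L = ωL = 3280 Ω
X_C = 1/(ωC) = 637 Ω
Net reactance X = X_L − X_C = 2640 Ω
Z = 418 + j2640 Ω
|Z| = √(418² + 2640²) = 2670 Ω
∠Z = arctan(2640/418) = 81.0°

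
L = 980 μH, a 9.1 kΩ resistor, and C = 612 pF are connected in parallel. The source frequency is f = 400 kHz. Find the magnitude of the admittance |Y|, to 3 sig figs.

1.14 mS

ω = 2πf = 2.513e+06 rad/s
X_L = ωL = 2460 Ω
X_C = 1/(ωC) = 650 Ω
Parallel: admittances add. Y = 1/R + 1/(jωL) + jωC
Y = (0.000110 + j0.00113) S
|Y| = 0.00114 S → |Z| = 1/|Y| = 879 Ω, ∠Z = −∠Y = -84.5°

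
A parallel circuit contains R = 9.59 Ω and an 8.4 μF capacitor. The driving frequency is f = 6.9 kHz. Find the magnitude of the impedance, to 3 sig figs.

2.64 Ω

ω = 2πf = 43350 rad/s
X_C = 1/(ωC) = 2.75 Ω
Parallel: admittances add. Y = 1/R + jωC
Y = (0.104 + j0.364) S
|Y| = 0.379 S → |Z| = 1/|Y| = 2.64 Ω, ∠Z = −∠Y = -74.0°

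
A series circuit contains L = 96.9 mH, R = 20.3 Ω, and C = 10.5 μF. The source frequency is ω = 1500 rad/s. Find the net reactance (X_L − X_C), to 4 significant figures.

X_L = ωL = 145.3 Ω
X_C = 1/(ωC) = 63.49 Ω
X = 145.3 − 63.49 = 81.86 Ω

81.86 Ω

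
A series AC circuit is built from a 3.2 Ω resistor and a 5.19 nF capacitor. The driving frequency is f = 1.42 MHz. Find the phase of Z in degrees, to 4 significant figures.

-81.57°

ω = 2πf = 8.922e+06 rad/s
X_C = 1/(ωC) = 21.60 Ω
Z = 3.200 − j21.60 Ω
|Z| = √(3.200² + 21.60²) = 21.83 Ω
∠Z = arctan(-21.60/3.200) = -81.57°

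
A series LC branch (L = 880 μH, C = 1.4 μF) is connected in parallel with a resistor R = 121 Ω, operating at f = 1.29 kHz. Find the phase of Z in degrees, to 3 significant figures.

-56.2°

ω = 2πf = 8105 rad/s
X_L = ωL = 7.13 Ω
X_C = 1/(ωC) = 88.1 Ω
Branch 1: Z₁ = R = 121 Ω
Branch 2 (series LC): Z₂ = j(X_L − X_C) = −j81.0 Ω
Parallel: Z = Z₁Z₂/(Z₁+Z₂), |Z| = 67.3 Ω, ∠Z = -56.2°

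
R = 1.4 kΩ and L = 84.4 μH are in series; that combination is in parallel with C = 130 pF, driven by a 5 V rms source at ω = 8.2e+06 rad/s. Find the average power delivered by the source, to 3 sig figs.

14.4 mW

X_L = ωL = 692 Ω
X_C = 1/(ωC) = 938 Ω
Branch 1 (R+jX_L): Z₁ = 1400 + j692 Ω, |Z₁| = 1560 Ω
Branch 2 (−jX_C): Z₂ = −j938 Ω
Parallel: Z = Z₁Z₂/(Z₁+Z₂), |Z| = 1030 Ω, ∠Z = -53.7°
I = V/|Z| = 4.85 mA
P = VI cos φ = 5 × 0.00485 × cos(-53.7°) = 14.4 mW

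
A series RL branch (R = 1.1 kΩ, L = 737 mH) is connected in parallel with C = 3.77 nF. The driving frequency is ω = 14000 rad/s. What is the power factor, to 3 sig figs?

X_L = ωL = 10300 Ω
X_C = 1/(ωC) = 18900 Ω
Branch 1 (R+jX_L): Z₁ = 1100 + j10300 Ω, |Z₁| = 10400 Ω
Branch 2 (−jX_C): Z₂ = −j18900 Ω
Parallel: Z = Z₁Z₂/(Z₁+Z₂), |Z| = 22600 Ω, ∠Z = 76.6°
cos φ = cos(76.6°) = 0.231

0.231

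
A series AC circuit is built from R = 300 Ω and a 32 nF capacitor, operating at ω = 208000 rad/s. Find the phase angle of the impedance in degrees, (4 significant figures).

X_C = 1/(ωC) = 150.2 Ω
Z = 300.0 − j150.2 Ω
|Z| = √(300.0² + 150.2²) = 335.5 Ω
∠Z = arctan(-150.2/300.0) = -26.60°

-26.60°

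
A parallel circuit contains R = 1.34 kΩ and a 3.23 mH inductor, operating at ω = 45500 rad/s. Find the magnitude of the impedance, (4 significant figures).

X_L = ωL = 147.0 Ω
Parallel: admittances add. Y = 1/R + 1/(jωL)
Y = (0.0007463 − j0.006804) S
|Y| = 0.006845 S → |Z| = 1/|Y| = 146.1 Ω, ∠Z = −∠Y = 83.74°

146.1 Ω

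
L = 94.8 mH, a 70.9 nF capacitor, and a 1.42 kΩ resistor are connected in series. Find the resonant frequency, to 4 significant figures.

1.941 kHz

ω₀ = 1/√(LC) = 1/√(0.0948 × 7.09e-08) = 12200 rad/s
f₀ = ω₀/(2π) = 1.941 kHz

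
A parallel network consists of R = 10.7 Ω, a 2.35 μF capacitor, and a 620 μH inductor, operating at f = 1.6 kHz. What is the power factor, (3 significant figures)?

0.564

ω = 2πf = 10050 rad/s
X_L = ωL = 6.23 Ω
X_C = 1/(ωC) = 42.3 Ω
Parallel: admittances add. Y = 1/R + 1/(jωL) + jωC
Y = (0.0935 − j0.137) S
|Y| = 0.166 S → |Z| = 1/|Y| = 6.04 Ω, ∠Z = −∠Y = 55.7°
cos φ = cos(55.7°) = 0.564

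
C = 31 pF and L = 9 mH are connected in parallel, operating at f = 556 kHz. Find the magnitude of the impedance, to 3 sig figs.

13100 Ω

ω = 2πf = 3.493e+06 rad/s
X_L = ωL = 31400 Ω
X_C = 1/(ωC) = 9230 Ω
Parallel: admittances add. Y = 1/(jωL) + jωC
Y = (0 + j7.65e-05) S
|Y| = 7.65e-05 S → |Z| = 1/|Y| = 13100 Ω, ∠Z = −∠Y = -90.0°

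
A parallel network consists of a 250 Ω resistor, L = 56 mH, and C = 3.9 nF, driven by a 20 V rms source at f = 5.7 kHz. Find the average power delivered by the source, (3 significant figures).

1.60 W

ω = 2πf = 35810 rad/s
X_L = ωL = 2010 Ω
X_C = 1/(ωC) = 7160 Ω
Parallel: admittances add. Y = 1/R + 1/(jωL) + jωC
Y = (0.00400 − j0.000359) S
|Y| = 0.00402 S → |Z| = 1/|Y| = 249 Ω, ∠Z = −∠Y = 5.13°
I = V/|Z| = 80.3 mA
P = VI cos φ = 20 × 0.0803 × cos(5.13°) = 1.60 W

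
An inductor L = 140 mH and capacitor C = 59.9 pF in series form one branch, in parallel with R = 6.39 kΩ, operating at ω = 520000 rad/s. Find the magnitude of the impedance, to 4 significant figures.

6313 Ω

X_L = ωL = 72800 Ω
X_C = 1/(ωC) = 32100 Ω
Branch 1: Z₁ = R = 6390 Ω
Branch 2 (series LC): Z₂ = j(X_L − X_C) = j40700 Ω
Parallel: Z = Z₁Z₂/(Z₁+Z₂), |Z| = 6313 Ω, ∠Z = 8.924°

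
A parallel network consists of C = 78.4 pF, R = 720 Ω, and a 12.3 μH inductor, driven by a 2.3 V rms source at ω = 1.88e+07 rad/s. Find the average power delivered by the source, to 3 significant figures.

7.35 mW

X_L = ωL = 231 Ω
X_C = 1/(ωC) = 678 Ω
Parallel: admittances add. Y = 1/R + 1/(jωL) + jωC
Y = (0.00139 − j0.00285) S
|Y| = 0.00317 S → |Z| = 1/|Y| = 315 Ω, ∠Z = −∠Y = 64.0°
I = V/|Z| = 7.29 mA
P = VI cos φ = 2.3 × 0.00729 × cos(64.0°) = 7.35 mW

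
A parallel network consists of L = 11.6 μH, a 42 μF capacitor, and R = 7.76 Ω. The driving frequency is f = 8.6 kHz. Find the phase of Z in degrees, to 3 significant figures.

ω = 2πf = 54040 rad/s
X_L = ωL = 0.627 Ω
X_C = 1/(ωC) = 0.441 Ω
Parallel: admittances add. Y = 1/R + 1/(jωL) + jωC
Y = (0.129 + j0.674) S
|Y| = 0.686 S → |Z| = 1/|Y| = 1.46 Ω, ∠Z = −∠Y = -79.2°

-79.2°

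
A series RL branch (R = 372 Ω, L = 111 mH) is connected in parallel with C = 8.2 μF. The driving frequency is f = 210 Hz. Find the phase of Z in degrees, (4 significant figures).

ω = 2πf = 1319 rad/s
X_L = ωL = 146.5 Ω
X_C = 1/(ωC) = 92.42 Ω
Branch 1 (R+jX_L): Z₁ = 372.0 + j146.5 Ω, |Z₁| = 399.8 Ω
Branch 2 (−jX_C): Z₂ = −j92.42 Ω
Parallel: Z = Z₁Z₂/(Z₁+Z₂), |Z| = 98.30 Ω, ∠Z = -76.77°

-76.77°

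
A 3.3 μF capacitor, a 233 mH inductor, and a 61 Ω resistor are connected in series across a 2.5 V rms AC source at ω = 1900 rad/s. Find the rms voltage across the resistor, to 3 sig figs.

X_L = ωL = 443 Ω
X_C = 1/(ωC) = 159 Ω
Net reactance X = X_L − X_C = 283 Ω
Z = 61.0 + j283 Ω
|Z| = √(61.0² + 283²) = 290 Ω
I = V/|Z| = 8.63 mA
V_R = I·|Z_R| = 0.00863 × 61.0 = 0.526 V

0.526 V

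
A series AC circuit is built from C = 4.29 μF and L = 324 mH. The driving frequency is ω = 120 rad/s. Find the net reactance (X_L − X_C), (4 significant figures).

X_L = ωL = 38.88 Ω
X_C = 1/(ωC) = 1943 Ω
X = 38.88 − 1943 = -1904 Ω

-1904 Ω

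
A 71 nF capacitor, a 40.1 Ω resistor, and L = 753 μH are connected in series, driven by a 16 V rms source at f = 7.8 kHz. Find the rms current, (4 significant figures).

ω = 2πf = 49010 rad/s
X_L = ωL = 36.90 Ω
X_C = 1/(ωC) = 287.4 Ω
Net reactance X = X_L − X_C = -250.5 Ω
Z = 40.10 − j250.5 Ω
|Z| = √(40.10² + 250.5²) = 253.7 Ω
I = V/|Z| = 16/253.7 = 63.07 mA

63.07 mA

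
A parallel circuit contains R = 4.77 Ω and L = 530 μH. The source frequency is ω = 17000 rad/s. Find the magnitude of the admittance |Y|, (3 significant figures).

237 mS

X_L = ωL = 9.01 Ω
Parallel: admittances add. Y = 1/R + 1/(jωL)
Y = (0.210 − j0.111) S
|Y| = 0.237 S → |Z| = 1/|Y| = 4.22 Ω, ∠Z = −∠Y = 27.9°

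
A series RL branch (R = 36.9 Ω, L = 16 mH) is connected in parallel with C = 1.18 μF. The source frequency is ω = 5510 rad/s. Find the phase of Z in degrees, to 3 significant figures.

37.9°

X_L = ωL = 88.2 Ω
X_C = 1/(ωC) = 154 Ω
Branch 1 (R+jX_L): Z₁ = 36.9 + j88.2 Ω, |Z₁| = 95.6 Ω
Branch 2 (−jX_C): Z₂ = −j154 Ω
Parallel: Z = Z₁Z₂/(Z₁+Z₂), |Z| = 195 Ω, ∠Z = 37.9°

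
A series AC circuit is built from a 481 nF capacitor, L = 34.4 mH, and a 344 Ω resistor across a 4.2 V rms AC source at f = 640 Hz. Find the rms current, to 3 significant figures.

ω = 2πf = 4021 rad/s
X_L = ωL = 138 Ω
X_C = 1/(ωC) = 517 Ω
Net reactance X = X_L − X_C = -379 Ω
Z = 344 − j379 Ω
|Z| = √(344² + 379²) = 512 Ω
I = V/|Z| = 4.2/512 = 8.21 mA

8.21 mA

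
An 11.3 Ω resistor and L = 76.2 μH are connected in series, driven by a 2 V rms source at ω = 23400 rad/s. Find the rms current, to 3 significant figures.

175 mA

X_L = ωL = 1.78 Ω
Z = 11.3 + j1.78 Ω
|Z| = √(11.3² + 1.78²) = 11.4 Ω
I = V/|Z| = 2/11.4 = 175 mA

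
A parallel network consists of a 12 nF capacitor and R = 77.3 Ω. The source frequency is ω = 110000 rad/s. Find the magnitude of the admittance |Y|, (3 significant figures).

13.0 mS

X_C = 1/(ωC) = 758 Ω
Parallel: admittances add. Y = 1/R + jωC
Y = (0.0129 + j0.00132) S
|Y| = 0.0130 S → |Z| = 1/|Y| = 76.9 Ω, ∠Z = −∠Y = -5.83°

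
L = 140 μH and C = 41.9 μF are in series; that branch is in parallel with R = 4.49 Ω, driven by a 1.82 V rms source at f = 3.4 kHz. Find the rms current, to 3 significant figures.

1.05 A

ω = 2πf = 21360 rad/s
X_L = ωL = 2.99 Ω
X_C = 1/(ωC) = 1.12 Ω
Branch 1: Z₁ = R = 4.49 Ω
Branch 2 (series LC): Z₂ = j(X_L − X_C) = j1.87 Ω
Parallel: Z = Z₁Z₂/(Z₁+Z₂), |Z| = 1.73 Ω, ∠Z = 67.3°
I = V/|Z| = 1.82/1.73 = 1.05 A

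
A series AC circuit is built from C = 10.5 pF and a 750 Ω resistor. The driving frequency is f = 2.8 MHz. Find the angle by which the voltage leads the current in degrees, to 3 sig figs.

-82.1°

ω = 2πf = 1.759e+07 rad/s
X_C = 1/(ωC) = 5410 Ω
Z = 750 − j5410 Ω
|Z| = √(750² + 5410²) = 5470 Ω
∠Z = arctan(-5410/750) = -82.1°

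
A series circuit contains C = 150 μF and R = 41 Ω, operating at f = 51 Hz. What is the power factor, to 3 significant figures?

ω = 2πf = 320.4 rad/s
X_C = 1/(ωC) = 20.8 Ω
Z = 41.0 − j20.8 Ω
|Z| = √(41.0² + 20.8²) = 46.0 Ω
∠Z = arctan(-20.8/41.0) = -26.9°
cos φ = cos(-26.9°) = 0.892

0.892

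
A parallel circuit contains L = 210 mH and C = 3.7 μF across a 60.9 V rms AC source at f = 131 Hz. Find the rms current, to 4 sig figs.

ω = 2πf = 823.1 rad/s
X_L = ωL = 172.9 Ω
X_C = 1/(ωC) = 328.4 Ω
Parallel: admittances add. Y = 1/(jωL) + jωC
Y = (0 − j0.002740) S
|Y| = 0.002740 S → |Z| = 1/|Y| = 365.0 Ω, ∠Z = −∠Y = 90.00°
I = V/|Z| = 60.9/365.0 = 166.9 mA

166.9 mA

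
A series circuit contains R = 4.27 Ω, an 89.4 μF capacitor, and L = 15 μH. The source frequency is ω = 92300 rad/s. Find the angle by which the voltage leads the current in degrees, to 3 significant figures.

16.5°

X_L = ωL = 1.38 Ω
X_C = 1/(ωC) = 0.121 Ω
Net reactance X = X_L − X_C = 1.26 Ω
Z = 4.27 + j1.26 Ω
|Z| = √(4.27² + 1.26²) = 4.45 Ω
∠Z = arctan(1.26/4.27) = 16.5°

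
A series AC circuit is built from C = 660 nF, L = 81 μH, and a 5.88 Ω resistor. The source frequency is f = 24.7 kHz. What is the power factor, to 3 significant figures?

ω = 2πf = 155200 rad/s
X_L = ωL = 12.6 Ω
X_C = 1/(ωC) = 9.76 Ω
Net reactance X = X_L − X_C = 2.81 Ω
Z = 5.88 + j2.81 Ω
|Z| = √(5.88² + 2.81²) = 6.52 Ω
∠Z = arctan(2.81/5.88) = 25.5°
cos φ = cos(25.5°) = 0.902

0.902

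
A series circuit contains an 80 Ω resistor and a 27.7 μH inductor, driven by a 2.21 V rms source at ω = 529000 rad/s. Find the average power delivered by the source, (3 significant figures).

X_L = ωL = 14.7 Ω
Z = 80.0 + j14.7 Ω
|Z| = √(80.0² + 14.7²) = 81.3 Ω
∠Z = arctan(14.7/80.0) = 10.4°
I = V/|Z| = 27.2 mA
P = VI cos φ = 2.21 × 0.0272 × cos(10.4°) = 59.1 mW

59.1 mW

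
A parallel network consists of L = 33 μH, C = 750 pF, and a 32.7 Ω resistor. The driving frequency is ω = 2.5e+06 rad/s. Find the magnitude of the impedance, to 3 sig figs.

X_L = ωL = 82.5 Ω
X_C = 1/(ωC) = 533 Ω
Parallel: admittances add. Y = 1/R + 1/(jωL) + jωC
Y = (0.0306 − j0.0102) S
|Y| = 0.0323 S → |Z| = 1/|Y| = 31.0 Ω, ∠Z = −∠Y = 18.5°

31.0 Ω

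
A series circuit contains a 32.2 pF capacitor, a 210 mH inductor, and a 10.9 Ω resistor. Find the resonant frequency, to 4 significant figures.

ω₀ = 1/√(LC) = 1/√(0.21 × 3.22e-11) = 384600 rad/s
f₀ = ω₀/(2π) = 61.20 kHz

61.20 kHz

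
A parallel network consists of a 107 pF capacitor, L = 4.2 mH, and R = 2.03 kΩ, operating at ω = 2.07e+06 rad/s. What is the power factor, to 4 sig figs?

X_L = ωL = 8694 Ω
X_C = 1/(ωC) = 4515 Ω
Parallel: admittances add. Y = 1/R + 1/(jωL) + jωC
Y = (0.0004926 + j0.0001065) S
|Y| = 0.0005040 S → |Z| = 1/|Y| = 1984 Ω, ∠Z = −∠Y = -12.20°
cos φ = cos(-12.20°) = 0.9774

0.9774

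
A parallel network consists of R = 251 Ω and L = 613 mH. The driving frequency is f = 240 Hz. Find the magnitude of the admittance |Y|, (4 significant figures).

ω = 2πf = 1508 rad/s
X_L = ωL = 924.4 Ω
Parallel: admittances add. Y = 1/R + 1/(jωL)
Y = (0.003984 − j0.001082) S
|Y| = 0.004128 S → |Z| = 1/|Y| = 242.2 Ω, ∠Z = −∠Y = 15.19°

4.128 mS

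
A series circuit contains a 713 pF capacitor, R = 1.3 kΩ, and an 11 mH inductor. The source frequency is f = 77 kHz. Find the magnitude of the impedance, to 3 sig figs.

2750 Ω

ω = 2πf = 483800 rad/s
X_L = ωL = 5320 Ω
X_C = 1/(ωC) = 2900 Ω
Net reactance X = X_L − X_C = 2420 Ω
Z = 1300 + j2420 Ω
|Z| = √(1300² + 2420²) = 2750 Ω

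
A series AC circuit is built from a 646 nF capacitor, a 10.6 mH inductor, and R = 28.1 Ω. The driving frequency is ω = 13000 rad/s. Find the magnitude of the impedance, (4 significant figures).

33.77 Ω

X_L = ωL = 137.8 Ω
X_C = 1/(ωC) = 119.1 Ω
Net reactance X = X_L − X_C = 18.72 Ω
Z = 28.10 + j18.72 Ω
|Z| = √(28.10² + 18.72²) = 33.77 Ω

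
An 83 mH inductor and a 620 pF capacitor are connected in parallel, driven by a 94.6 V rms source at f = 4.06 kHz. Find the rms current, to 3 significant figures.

ω = 2πf = 25510 rad/s
X_L = ωL = 2120 Ω
X_C = 1/(ωC) = 63200 Ω
Parallel: admittances add. Y = 1/(jωL) + jωC
Y = (0 − j0.000456) S
|Y| = 0.000456 S → |Z| = 1/|Y| = 2190 Ω, ∠Z = −∠Y = 90.0°
I = V/|Z| = 94.6/2190 = 43.2 mA

43.2 mA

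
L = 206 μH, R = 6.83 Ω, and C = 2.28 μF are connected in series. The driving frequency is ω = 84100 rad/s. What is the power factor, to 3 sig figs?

0.491

X_L = ωL = 17.3 Ω
X_C = 1/(ωC) = 5.22 Ω
Net reactance X = X_L − X_C = 12.1 Ω
Z = 6.83 + j12.1 Ω
|Z| = √(6.83² + 12.1²) = 13.9 Ω
∠Z = arctan(12.1/6.83) = 60.6°
cos φ = cos(60.6°) = 0.491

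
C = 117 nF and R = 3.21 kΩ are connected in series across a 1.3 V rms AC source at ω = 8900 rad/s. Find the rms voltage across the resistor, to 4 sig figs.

1.245 V

X_C = 1/(ωC) = 960.3 Ω
Z = 3210 − j960.3 Ω
|Z| = √(3210² + 960.3²) = 3351 Ω
I = V/|Z| = 388.0 μA
V_R = I·|Z_R| = 0.0003880 × 3210 = 1.245 V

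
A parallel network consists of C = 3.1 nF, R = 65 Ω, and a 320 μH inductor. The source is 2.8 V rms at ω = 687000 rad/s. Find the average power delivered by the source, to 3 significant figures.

121 mW

X_L = ωL = 220 Ω
X_C = 1/(ωC) = 470 Ω
Parallel: admittances add. Y = 1/R + 1/(jωL) + jωC
Y = (0.0154 − j0.00242) S
|Y| = 0.0156 S → |Z| = 1/|Y| = 64.2 Ω, ∠Z = −∠Y = 8.94°
I = V/|Z| = 43.6 mA
P = VI cos φ = 2.8 × 0.0436 × cos(8.94°) = 121 mW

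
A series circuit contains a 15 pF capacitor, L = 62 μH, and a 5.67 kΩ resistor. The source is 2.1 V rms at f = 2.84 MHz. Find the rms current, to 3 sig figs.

ω = 2πf = 1.784e+07 rad/s
X_L = ωL = 1110 Ω
X_C = 1/(ωC) = 3740 Ω
Net reactance X = X_L − X_C = -2630 Ω
Z = 5670 − j2630 Ω
|Z| = √(5670² + 2630²) = 6250 Ω
I = V/|Z| = 2.1/6250 = 336 μA

336 μA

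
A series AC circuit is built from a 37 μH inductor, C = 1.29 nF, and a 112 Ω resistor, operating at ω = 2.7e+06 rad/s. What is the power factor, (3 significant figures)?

0.513

X_L = ωL = 99.9 Ω
X_C = 1/(ωC) = 287 Ω
Net reactance X = X_L − X_C = -187 Ω
Z = 112 − j187 Ω
|Z| = √(112² + 187²) = 218 Ω
∠Z = arctan(-187/112) = -59.1°
cos φ = cos(-59.1°) = 0.513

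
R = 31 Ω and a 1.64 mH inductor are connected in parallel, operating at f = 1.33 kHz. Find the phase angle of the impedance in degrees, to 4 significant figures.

ω = 2πf = 8357 rad/s
X_L = ωL = 13.70 Ω
Parallel: admittances add. Y = 1/R + 1/(jωL)
Y = (0.03226 − j0.07297) S
|Y| = 0.07978 S → |Z| = 1/|Y| = 12.53 Ω, ∠Z = −∠Y = 66.15°

66.15°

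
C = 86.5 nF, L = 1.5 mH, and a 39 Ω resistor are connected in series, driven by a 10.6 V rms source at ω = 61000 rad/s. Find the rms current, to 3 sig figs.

100 mA

X_L = ωL = 91.5 Ω
X_C = 1/(ωC) = 190 Ω
Net reactance X = X_L − X_C = -98.0 Ω
Z = 39.0 − j98.0 Ω
|Z| = √(39.0² + 98.0²) = 105 Ω
I = V/|Z| = 10.6/105 = 100 mA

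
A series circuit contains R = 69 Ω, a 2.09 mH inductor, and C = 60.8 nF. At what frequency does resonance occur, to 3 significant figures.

ω₀ = 1/√(LC) = 1/√(0.00209 × 6.08e-08) = 88710 rad/s
f₀ = ω₀/(2π) = 14.1 kHz

14.1 kHz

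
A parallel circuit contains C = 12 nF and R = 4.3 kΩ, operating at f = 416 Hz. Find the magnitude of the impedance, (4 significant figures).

4261 Ω

ω = 2πf = 2614 rad/s
X_C = 1/(ωC) = 31880 Ω
Parallel: admittances add. Y = 1/R + jωC
Y = (0.0002326 + j3.137e-05) S
|Y| = 0.0002347 S → |Z| = 1/|Y| = 4261 Ω, ∠Z = −∠Y = -7.681°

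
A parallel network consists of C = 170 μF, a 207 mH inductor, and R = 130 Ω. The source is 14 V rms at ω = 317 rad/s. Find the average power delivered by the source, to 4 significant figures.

X_L = ωL = 65.62 Ω
X_C = 1/(ωC) = 18.56 Ω
Parallel: admittances add. Y = 1/R + 1/(jωL) + jωC
Y = (0.007692 + j0.03865) S
|Y| = 0.03941 S → |Z| = 1/|Y| = 25.38 Ω, ∠Z = −∠Y = -78.74°
I = V/|Z| = 551.7 mA
P = VI cos φ = 14 × 0.5517 × cos(-78.74°) = 1.508 W

1.508 W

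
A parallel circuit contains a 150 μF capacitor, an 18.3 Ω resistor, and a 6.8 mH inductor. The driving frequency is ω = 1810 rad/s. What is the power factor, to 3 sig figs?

0.276

X_L = ωL = 12.3 Ω
X_C = 1/(ωC) = 3.68 Ω
Parallel: admittances add. Y = 1/R + 1/(jωL) + jωC
Y = (0.0546 + j0.190) S
|Y| = 0.198 S → |Z| = 1/|Y| = 5.05 Ω, ∠Z = −∠Y = -74.0°
cos φ = cos(-74.0°) = 0.276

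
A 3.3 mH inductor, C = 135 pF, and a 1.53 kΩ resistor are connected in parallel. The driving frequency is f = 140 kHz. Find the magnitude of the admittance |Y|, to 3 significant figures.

ω = 2πf = 879600 rad/s
X_L = ωL = 2900 Ω
X_C = 1/(ωC) = 8420 Ω
Parallel: admittances add. Y = 1/R + 1/(jωL) + jωC
Y = (0.000654 − j0.000226) S
|Y| = 0.000691 S → |Z| = 1/|Y| = 1450 Ω, ∠Z = −∠Y = 19.1°

691 μS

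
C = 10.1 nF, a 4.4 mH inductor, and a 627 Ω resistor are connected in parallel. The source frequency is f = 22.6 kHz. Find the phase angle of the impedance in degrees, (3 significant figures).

ω = 2πf = 142000 rad/s
X_L = ωL = 625 Ω
X_C = 1/(ωC) = 697 Ω
Parallel: admittances add. Y = 1/R + 1/(jωL) + jωC
Y = (0.00159 − j0.000166) S
|Y| = 0.00160 S → |Z| = 1/|Y| = 624 Ω, ∠Z = −∠Y = 5.95°

5.95°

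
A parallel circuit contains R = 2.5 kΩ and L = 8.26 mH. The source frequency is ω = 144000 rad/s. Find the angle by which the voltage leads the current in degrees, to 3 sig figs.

X_L = ωL = 1190 Ω
Parallel: admittances add. Y = 1/R + 1/(jωL)
Y = (0.000400 − j0.000841) S
|Y| = 0.000931 S → |Z| = 1/|Y| = 1070 Ω, ∠Z = −∠Y = 64.6°

64.6°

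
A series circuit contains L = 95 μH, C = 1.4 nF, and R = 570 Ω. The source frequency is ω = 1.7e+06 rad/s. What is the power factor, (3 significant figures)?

0.911

X_L = ωL = 162 Ω
X_C = 1/(ωC) = 420 Ω
Net reactance X = X_L − X_C = -259 Ω
Z = 570 − j259 Ω
|Z| = √(570² + 259²) = 626 Ω
∠Z = arctan(-259/570) = -24.4°
cos φ = cos(-24.4°) = 0.911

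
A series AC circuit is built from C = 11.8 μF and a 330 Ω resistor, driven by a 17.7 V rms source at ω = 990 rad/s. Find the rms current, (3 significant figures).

X_C = 1/(ωC) = 85.6 Ω
Z = 330 − j85.6 Ω
|Z| = √(330² + 85.6²) = 341 Ω
I = V/|Z| = 17.7/341 = 51.9 mA

51.9 mA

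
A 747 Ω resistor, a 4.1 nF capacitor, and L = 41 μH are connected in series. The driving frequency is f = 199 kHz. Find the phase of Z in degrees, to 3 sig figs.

-10.9°

ω = 2πf = 1.25e+06 rad/s
X_L = ωL = 51.3 Ω
X_C = 1/(ωC) = 195 Ω
Net reactance X = X_L − X_C = -144 Ω
Z = 747 − j144 Ω
|Z| = √(747² + 144²) = 761 Ω
∠Z = arctan(-144/747) = -10.9°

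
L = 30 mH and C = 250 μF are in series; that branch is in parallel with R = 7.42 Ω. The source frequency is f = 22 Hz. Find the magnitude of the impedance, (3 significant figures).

ω = 2πf = 138.2 rad/s
X_L = ωL = 4.15 Ω
X_C = 1/(ωC) = 28.9 Ω
Branch 1: Z₁ = R = 7.42 Ω
Branch 2 (series LC): Z₂ = j(X_L − X_C) = −j24.8 Ω
Parallel: Z = Z₁Z₂/(Z₁+Z₂), |Z| = 7.11 Ω, ∠Z = -16.7°

7.11 Ω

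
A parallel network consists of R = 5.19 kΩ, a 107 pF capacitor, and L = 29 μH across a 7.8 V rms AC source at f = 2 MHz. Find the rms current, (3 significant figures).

ω = 2πf = 1.257e+07 rad/s
X_L = ωL = 364 Ω
X_C = 1/(ωC) = 744 Ω
Parallel: admittances add. Y = 1/R + 1/(jωL) + jωC
Y = (0.000193 − j0.00140) S
|Y| = 0.00141 S → |Z| = 1/|Y| = 708 Ω, ∠Z = −∠Y = 82.2°
I = V/|Z| = 7.8/708 = 11.0 mA

11.0 mA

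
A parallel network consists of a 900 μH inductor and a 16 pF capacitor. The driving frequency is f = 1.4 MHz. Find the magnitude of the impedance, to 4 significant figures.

69300 Ω

ω = 2πf = 8.796e+06 rad/s
X_L = ωL = 7917 Ω
X_C = 1/(ωC) = 7105 Ω
Parallel: admittances add. Y = 1/(jωL) + jωC
Y = (0 + j1.443e-05) S
|Y| = 1.443e-05 S → |Z| = 1/|Y| = 69300 Ω, ∠Z = −∠Y = -90.00°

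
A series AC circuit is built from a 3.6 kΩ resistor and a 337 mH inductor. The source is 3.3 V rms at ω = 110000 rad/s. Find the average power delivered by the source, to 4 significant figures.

28.26 μW

X_L = ωL = 37070 Ω
Z = 3600 + j37070 Ω
|Z| = √(3600² + 37070²) = 37240 Ω
∠Z = arctan(37070/3600) = 84.45°
I = V/|Z| = 88.60 μA
P = VI cos φ = 3.3 × 8.86e-05 × cos(84.45°) = 28.26 μW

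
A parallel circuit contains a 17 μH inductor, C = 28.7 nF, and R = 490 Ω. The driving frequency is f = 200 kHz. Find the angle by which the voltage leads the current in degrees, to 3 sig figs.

79.2°

ω = 2πf = 1.257e+06 rad/s
X_L = ωL = 21.4 Ω
X_C = 1/(ωC) = 27.7 Ω
Parallel: admittances add. Y = 1/R + 1/(jωL) + jωC
Y = (0.00204 − j0.0107) S
|Y| = 0.0109 S → |Z| = 1/|Y| = 91.4 Ω, ∠Z = −∠Y = 79.2°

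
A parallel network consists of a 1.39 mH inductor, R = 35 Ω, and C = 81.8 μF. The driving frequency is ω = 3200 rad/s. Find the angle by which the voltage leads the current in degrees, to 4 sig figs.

X_L = ωL = 4.448 Ω
X_C = 1/(ωC) = 3.820 Ω
Parallel: admittances add. Y = 1/R + 1/(jωL) + jωC
Y = (0.02857 + j0.03694) S
|Y| = 0.04670 S → |Z| = 1/|Y| = 21.41 Ω, ∠Z = −∠Y = -52.28°

-52.28°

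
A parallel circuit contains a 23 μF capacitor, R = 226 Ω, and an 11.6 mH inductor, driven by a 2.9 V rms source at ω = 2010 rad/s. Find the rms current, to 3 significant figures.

16.1 mA

X_L = ωL = 23.3 Ω
X_C = 1/(ωC) = 21.6 Ω
Parallel: admittances add. Y = 1/R + 1/(jωL) + jωC
Y = (0.00442 + j0.00334) S
|Y| = 0.00554 S → |Z| = 1/|Y| = 180 Ω, ∠Z = −∠Y = -37.1°
I = V/|Z| = 2.9/180 = 16.1 mA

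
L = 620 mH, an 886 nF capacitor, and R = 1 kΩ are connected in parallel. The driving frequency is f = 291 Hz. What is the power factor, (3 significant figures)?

ω = 2πf = 1828 rad/s
X_L = ωL = 1130 Ω
X_C = 1/(ωC) = 617 Ω
Parallel: admittances add. Y = 1/R + 1/(jωL) + jωC
Y = (0.00100 + j0.000738) S
|Y| = 0.00124 S → |Z| = 1/|Y| = 805 Ω, ∠Z = −∠Y = -36.4°
cos φ = cos(-36.4°) = 0.805

0.805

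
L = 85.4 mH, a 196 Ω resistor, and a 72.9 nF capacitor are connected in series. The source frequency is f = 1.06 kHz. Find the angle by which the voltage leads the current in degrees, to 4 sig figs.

ω = 2πf = 6660 rad/s
X_L = ωL = 568.8 Ω
X_C = 1/(ωC) = 2060 Ω
Net reactance X = X_L − X_C = -1491 Ω
Z = 196.0 − j1491 Ω
|Z| = √(196.0² + 1491²) = 1504 Ω
∠Z = arctan(-1491/196.0) = -82.51°

-82.51°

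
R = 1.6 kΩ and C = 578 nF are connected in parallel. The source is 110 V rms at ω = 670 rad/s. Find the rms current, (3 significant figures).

X_C = 1/(ωC) = 2580 Ω
Parallel: admittances add. Y = 1/R + jωC
Y = (0.000625 + j0.000387) S
|Y| = 0.000735 S → |Z| = 1/|Y| = 1360 Ω, ∠Z = −∠Y = -31.8°
I = V/|Z| = 110/1360 = 80.9 mA

80.9 mA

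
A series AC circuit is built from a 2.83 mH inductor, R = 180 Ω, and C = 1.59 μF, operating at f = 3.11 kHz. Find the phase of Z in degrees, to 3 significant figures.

7.32°

ω = 2πf = 19540 rad/s
X_L = ωL = 55.3 Ω
X_C = 1/(ωC) = 32.2 Ω
Net reactance X = X_L − X_C = 23.1 Ω
Z = 180 + j23.1 Ω
|Z| = √(180² + 23.1²) = 181 Ω
∠Z = arctan(23.1/180) = 7.32°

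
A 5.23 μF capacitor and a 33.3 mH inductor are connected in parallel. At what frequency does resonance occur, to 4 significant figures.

381.4 Hz

ω₀ = 1/√(LC) = 1/√(0.0333 × 5.23e-06) = 2396 rad/s
f₀ = ω₀/(2π) = 381.4 Hz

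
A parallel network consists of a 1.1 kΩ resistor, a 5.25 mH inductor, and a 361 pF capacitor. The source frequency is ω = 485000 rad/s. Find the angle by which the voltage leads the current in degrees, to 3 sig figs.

13.5°

X_L = ωL = 2550 Ω
X_C = 1/(ωC) = 5710 Ω
Parallel: admittances add. Y = 1/R + 1/(jωL) + jωC
Y = (0.000909 − j0.000218) S
|Y| = 0.000935 S → |Z| = 1/|Y| = 1070 Ω, ∠Z = −∠Y = 13.5°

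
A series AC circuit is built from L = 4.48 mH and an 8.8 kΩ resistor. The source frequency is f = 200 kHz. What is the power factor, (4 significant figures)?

ω = 2πf = 1.257e+06 rad/s
X_L = ωL = 5630 Ω
Z = 8800 + j5630 Ω
|Z| = √(8800² + 5630²) = 10450 Ω
∠Z = arctan(5630/8800) = 32.61°
cos φ = cos(32.61°) = 0.8424

0.8424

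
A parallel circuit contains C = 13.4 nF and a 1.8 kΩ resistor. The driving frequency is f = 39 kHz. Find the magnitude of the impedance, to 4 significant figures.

ω = 2πf = 245000 rad/s
X_C = 1/(ωC) = 304.5 Ω
Parallel: admittances add. Y = 1/R + jωC
Y = (0.0005556 + j0.003284) S
|Y| = 0.003330 S → |Z| = 1/|Y| = 300.3 Ω, ∠Z = −∠Y = -80.40°

300.3 Ω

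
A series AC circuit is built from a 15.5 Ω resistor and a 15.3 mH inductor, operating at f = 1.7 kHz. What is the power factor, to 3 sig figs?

ω = 2πf = 10680 rad/s
X_L = ωL = 163 Ω
Z = 15.5 + j163 Ω
|Z| = √(15.5² + 163²) = 164 Ω
∠Z = arctan(163/15.5) = 84.6°
cos φ = cos(84.6°) = 0.0944

0.0944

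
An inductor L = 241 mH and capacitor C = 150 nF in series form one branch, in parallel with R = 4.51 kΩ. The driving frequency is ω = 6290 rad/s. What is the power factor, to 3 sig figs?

0.101

X_L = ωL = 1520 Ω
X_C = 1/(ωC) = 1060 Ω
Branch 1: Z₁ = R = 4510 Ω
Branch 2 (series LC): Z₂ = j(X_L − X_C) = j456 Ω
Parallel: Z = Z₁Z₂/(Z₁+Z₂), |Z| = 454 Ω, ∠Z = 84.2°
cos φ = cos(84.2°) = 0.101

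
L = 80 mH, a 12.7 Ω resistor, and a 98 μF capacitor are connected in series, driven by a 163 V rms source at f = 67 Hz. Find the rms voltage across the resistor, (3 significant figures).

131 V

ω = 2πf = 421.0 rad/s
X_L = ωL = 33.7 Ω
X_C = 1/(ωC) = 24.2 Ω
Net reactance X = X_L − X_C = 9.44 Ω
Z = 12.7 + j9.44 Ω
|Z| = √(12.7² + 9.44²) = 15.8 Ω
I = V/|Z| = 10.3 A
V_R = I·|Z_R| = 10.3 × 12.7 = 131 V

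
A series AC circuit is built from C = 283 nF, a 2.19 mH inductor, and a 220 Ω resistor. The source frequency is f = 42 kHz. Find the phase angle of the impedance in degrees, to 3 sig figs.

68.7°

ω = 2πf = 263900 rad/s
X_L = ωL = 578 Ω
X_C = 1/(ωC) = 13.4 Ω
Net reactance X = X_L − X_C = 565 Ω
Z = 220 + j565 Ω
|Z| = √(220² + 565²) = 606 Ω
∠Z = arctan(565/220) = 68.7°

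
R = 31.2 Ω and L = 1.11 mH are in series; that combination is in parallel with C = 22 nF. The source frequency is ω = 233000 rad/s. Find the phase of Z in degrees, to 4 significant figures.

-70.73°

X_L = ωL = 258.6 Ω
X_C = 1/(ωC) = 195.1 Ω
Branch 1 (R+jX_L): Z₁ = 31.20 + j258.6 Ω, |Z₁| = 260.5 Ω
Branch 2 (−jX_C): Z₂ = −j195.1 Ω
Parallel: Z = Z₁Z₂/(Z₁+Z₂), |Z| = 717.9 Ω, ∠Z = -70.73°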